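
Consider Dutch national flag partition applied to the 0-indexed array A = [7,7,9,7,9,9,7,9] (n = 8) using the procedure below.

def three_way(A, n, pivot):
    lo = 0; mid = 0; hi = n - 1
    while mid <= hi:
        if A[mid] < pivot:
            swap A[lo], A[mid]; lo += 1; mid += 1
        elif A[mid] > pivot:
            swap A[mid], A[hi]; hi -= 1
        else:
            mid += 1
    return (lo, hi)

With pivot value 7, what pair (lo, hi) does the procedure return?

pivot = 7; lo=0, mid=0, hi=7
A[mid]=7=7: mid=1
A[mid]=7=7: mid=2
A[mid]=9>7: swap A[2],A[7]; hi=6 → [7,7,9,7,9,9,7,9]
A[mid]=9>7: swap A[2],A[6]; hi=5 → [7,7,7,7,9,9,9,9]
A[mid]=7=7: mid=3
A[mid]=7=7: mid=4
A[mid]=9>7: swap A[4],A[5]; hi=4 → [7,7,7,7,9,9,9,9]
A[mid]=9>7: swap A[4],A[4]; hi=3 → [7,7,7,7,9,9,9,9]
end: lo=0, hi=3; A = [7,7,7,7,9,9,9,9]

(0, 3)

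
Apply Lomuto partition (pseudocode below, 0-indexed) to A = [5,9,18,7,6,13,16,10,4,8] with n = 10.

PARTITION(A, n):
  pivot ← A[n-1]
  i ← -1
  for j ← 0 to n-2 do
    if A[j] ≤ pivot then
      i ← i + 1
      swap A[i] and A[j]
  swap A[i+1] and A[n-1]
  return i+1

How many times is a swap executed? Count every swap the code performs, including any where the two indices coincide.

pivot = A[9] = 8; i = -1
j=0: A[0]=5 ≤ 8 → i=0, swap A[0],A[0] (no change) → [5,9,18,7,6,13,16,10,4,8]
j=1: A[1]=9 > 8 → no swap
j=2: A[2]=18 > 8 → no swap
j=3: A[3]=7 ≤ 8 → i=1, swap A[1],A[3] → [5,7,18,9,6,13,16,10,4,8]
j=4: A[4]=6 ≤ 8 → i=2, swap A[2],A[4] → [5,7,6,9,18,13,16,10,4,8]
j=5: A[5]=13 > 8 → no swap
j=6: A[6]=16 > 8 → no swap
j=7: A[7]=10 > 8 → no swap
j=8: A[8]=4 ≤ 8 → i=3, swap A[3],A[8] → [5,7,6,4,18,13,16,10,9,8]
final swap A[4],A[9] → [5,7,6,4,8,13,16,10,9,18]; return 4

5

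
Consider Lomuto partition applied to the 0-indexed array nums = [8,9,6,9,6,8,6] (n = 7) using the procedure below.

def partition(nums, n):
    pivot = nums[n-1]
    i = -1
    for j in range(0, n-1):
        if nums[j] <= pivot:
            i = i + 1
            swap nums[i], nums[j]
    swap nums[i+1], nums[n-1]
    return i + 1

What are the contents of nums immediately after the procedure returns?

[6,6,6,9,9,8,8]

pivot=6, i=-1
j=0: 8>6, skip
j=1: 9>6, skip
j=2: 6≤6, i=0, swap(0,2) ⇒ [6,9,8,9,6,8,6]
j=3: 9>6, skip
j=4: 6≤6, i=1, swap(1,4) ⇒ [6,6,8,9,9,8,6]
j=5: 8>6, skip
swap(2,6) ⇒ [6,6,6,9,9,8,8]; return 2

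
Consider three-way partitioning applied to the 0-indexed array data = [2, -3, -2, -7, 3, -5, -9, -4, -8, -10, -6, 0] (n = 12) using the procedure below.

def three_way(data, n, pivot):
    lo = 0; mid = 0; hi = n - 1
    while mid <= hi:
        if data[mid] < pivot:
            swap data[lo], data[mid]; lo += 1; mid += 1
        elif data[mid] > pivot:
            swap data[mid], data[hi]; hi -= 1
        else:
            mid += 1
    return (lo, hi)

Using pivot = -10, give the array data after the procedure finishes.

lo=0 mid=0 hi=11
2>-10: swap(0,11), hi=10 ⇒ [0, -3, -2, -7, 3, -5, -9, -4, -8, -10, -6, 2]
0>-10: swap(0,10), hi=9 ⇒ [-6, -3, -2, -7, 3, -5, -9, -4, -8, -10, 0, 2]
-6>-10: swap(0,9), hi=8 ⇒ [-10, -3, -2, -7, 3, -5, -9, -4, -8, -6, 0, 2]
-10=-10: mid=1
-3>-10: swap(1,8), hi=7 ⇒ [-10, -8, -2, -7, 3, -5, -9, -4, -3, -6, 0, 2]
-8>-10: swap(1,7), hi=6 ⇒ [-10, -4, -2, -7, 3, -5, -9, -8, -3, -6, 0, 2]
-4>-10: swap(1,6), hi=5 ⇒ [-10, -9, -2, -7, 3, -5, -4, -8, -3, -6, 0, 2]
-9>-10: swap(1,5), hi=4 ⇒ [-10, -5, -2, -7, 3, -9, -4, -8, -3, -6, 0, 2]
-5>-10: swap(1,4), hi=3 ⇒ [-10, 3, -2, -7, -5, -9, -4, -8, -3, -6, 0, 2]
3>-10: swap(1,3), hi=2 ⇒ [-10, -7, -2, 3, -5, -9, -4, -8, -3, -6, 0, 2]
-7>-10: swap(1,2), hi=1 ⇒ [-10, -2, -7, 3, -5, -9, -4, -8, -3, -6, 0, 2]
-2>-10: swap(1,1), hi=0 ⇒ [-10, -2, -7, 3, -5, -9, -4, -8, -3, -6, 0, 2]
done. lo=0 hi=0; data=[-10, -2, -7, 3, -5, -9, -4, -8, -3, -6, 0, 2]

[-10, -2, -7, 3, -5, -9, -4, -8, -3, -6, 0, 2]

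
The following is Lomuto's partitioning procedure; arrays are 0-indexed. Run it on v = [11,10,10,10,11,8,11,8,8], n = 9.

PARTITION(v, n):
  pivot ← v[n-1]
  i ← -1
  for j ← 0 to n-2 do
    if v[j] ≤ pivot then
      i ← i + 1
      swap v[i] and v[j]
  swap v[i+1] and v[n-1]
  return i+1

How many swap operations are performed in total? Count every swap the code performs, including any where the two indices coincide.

pivot = v[8] = 8; i = -1
j=0: v[0]=11 > 8 → no swap
j=1: v[1]=10 > 8 → no swap
j=2: v[2]=10 > 8 → no swap
j=3: v[3]=10 > 8 → no swap
j=4: v[4]=11 > 8 → no swap
j=5: v[5]=8 ≤ 8 → i=0, swap v[0],v[5] → [8,10,10,10,11,11,11,8,8]
j=6: v[6]=11 > 8 → no swap
j=7: v[7]=8 ≤ 8 → i=1, swap v[1],v[7] → [8,8,10,10,11,11,11,10,8]
final swap v[2],v[8] → [8,8,8,10,11,11,11,10,10]; return 2

3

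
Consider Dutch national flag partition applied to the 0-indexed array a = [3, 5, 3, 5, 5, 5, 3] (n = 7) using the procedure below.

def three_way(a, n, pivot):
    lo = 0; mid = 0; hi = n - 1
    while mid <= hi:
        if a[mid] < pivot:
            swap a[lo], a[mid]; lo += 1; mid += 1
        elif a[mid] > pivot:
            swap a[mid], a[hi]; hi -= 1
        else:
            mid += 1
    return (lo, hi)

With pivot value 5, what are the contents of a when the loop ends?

pivot = 5; lo=0, mid=0, hi=6
a[mid]=3<5: swap a[0],a[0]; lo=1,mid=1 → [3, 5, 3, 5, 5, 5, 3]
a[mid]=5=5: mid=2
a[mid]=3<5: swap a[1],a[2]; lo=2,mid=3 → [3, 3, 5, 5, 5, 5, 3]
a[mid]=5=5: mid=4
a[mid]=5=5: mid=5
a[mid]=5=5: mid=6
a[mid]=3<5: swap a[2],a[6]; lo=3,mid=7 → [3, 3, 3, 5, 5, 5, 5]
end: lo=3, hi=6; a = [3, 3, 3, 5, 5, 5, 5]

[3, 3, 3, 5, 5, 5, 5]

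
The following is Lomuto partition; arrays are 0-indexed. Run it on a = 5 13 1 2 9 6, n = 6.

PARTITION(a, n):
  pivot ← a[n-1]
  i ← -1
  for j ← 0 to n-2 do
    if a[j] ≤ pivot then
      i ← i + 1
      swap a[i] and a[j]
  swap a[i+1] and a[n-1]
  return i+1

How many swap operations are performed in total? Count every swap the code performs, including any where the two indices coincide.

pivot = a[5] = 6; i = -1
j=0: a[0]=5 ≤ 6 → i=0, swap a[0],a[0] (no change) → 5 13 1 2 9 6
j=1: a[1]=13 > 6 → no swap
j=2: a[2]=1 ≤ 6 → i=1, swap a[1],a[2] → 5 1 13 2 9 6
j=3: a[3]=2 ≤ 6 → i=2, swap a[2],a[3] → 5 1 2 13 9 6
j=4: a[4]=9 > 6 → no swap
final swap a[3],a[5] → 5 1 2 6 9 13; return 3

4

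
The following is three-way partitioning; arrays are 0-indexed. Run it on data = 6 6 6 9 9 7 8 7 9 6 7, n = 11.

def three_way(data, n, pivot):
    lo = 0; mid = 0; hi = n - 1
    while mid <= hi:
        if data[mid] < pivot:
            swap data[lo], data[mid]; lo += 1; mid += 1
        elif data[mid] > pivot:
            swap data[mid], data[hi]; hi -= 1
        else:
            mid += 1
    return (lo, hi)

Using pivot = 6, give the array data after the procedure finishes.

6 6 6 6 7 8 7 9 9 7 9

lo=0 mid=0 hi=10
6=6: mid=1
6=6: mid=2
6=6: mid=3
9>6: swap(3,10), hi=9 ⇒ 6 6 6 7 9 7 8 7 9 6 9
7>6: swap(3,9), hi=8 ⇒ 6 6 6 6 9 7 8 7 9 7 9
6=6: mid=4
9>6: swap(4,8), hi=7 ⇒ 6 6 6 6 9 7 8 7 9 7 9
9>6: swap(4,7), hi=6 ⇒ 6 6 6 6 7 7 8 9 9 7 9
7>6: swap(4,6), hi=5 ⇒ 6 6 6 6 8 7 7 9 9 7 9
8>6: swap(4,5), hi=4 ⇒ 6 6 6 6 7 8 7 9 9 7 9
7>6: swap(4,4), hi=3 ⇒ 6 6 6 6 7 8 7 9 9 7 9
done. lo=0 hi=3; data=6 6 6 6 7 8 7 9 9 7 9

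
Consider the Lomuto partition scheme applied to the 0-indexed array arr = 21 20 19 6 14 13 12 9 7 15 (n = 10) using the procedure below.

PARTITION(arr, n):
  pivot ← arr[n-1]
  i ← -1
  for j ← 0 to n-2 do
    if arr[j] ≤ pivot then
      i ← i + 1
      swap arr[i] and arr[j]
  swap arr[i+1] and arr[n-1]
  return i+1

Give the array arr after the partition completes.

pivot = arr[9] = 15; i = -1
j=0: arr[0]=21 > 15 → no swap
j=1: arr[1]=20 > 15 → no swap
j=2: arr[2]=19 > 15 → no swap
j=3: arr[3]=6 ≤ 15 → i=0, swap arr[0],arr[3] → 6 20 19 21 14 13 12 9 7 15
j=4: arr[4]=14 ≤ 15 → i=1, swap arr[1],arr[4] → 6 14 19 21 20 13 12 9 7 15
j=5: arr[5]=13 ≤ 15 → i=2, swap arr[2],arr[5] → 6 14 13 21 20 19 12 9 7 15
j=6: arr[6]=12 ≤ 15 → i=3, swap arr[3],arr[6] → 6 14 13 12 20 19 21 9 7 15
j=7: arr[7]=9 ≤ 15 → i=4, swap arr[4],arr[7] → 6 14 13 12 9 19 21 20 7 15
j=8: arr[8]=7 ≤ 15 → i=5, swap arr[5],arr[8] → 6 14 13 12 9 7 21 20 19 15
final swap arr[6],arr[9] → 6 14 13 12 9 7 15 20 19 21; return 6

6 14 13 12 9 7 15 20 19 21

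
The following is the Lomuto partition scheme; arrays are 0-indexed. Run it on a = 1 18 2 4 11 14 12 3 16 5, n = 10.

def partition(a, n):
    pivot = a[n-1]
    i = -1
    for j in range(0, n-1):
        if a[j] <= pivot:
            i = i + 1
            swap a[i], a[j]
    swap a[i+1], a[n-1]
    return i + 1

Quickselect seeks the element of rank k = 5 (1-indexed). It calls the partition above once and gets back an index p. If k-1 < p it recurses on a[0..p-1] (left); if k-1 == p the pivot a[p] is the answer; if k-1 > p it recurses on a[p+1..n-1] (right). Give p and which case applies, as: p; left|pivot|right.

pivot = a[9] = 5; i = -1
j=0: a[0]=1 ≤ 5 → i=0, swap a[0],a[0] (no change) → 1 18 2 4 11 14 12 3 16 5
j=1: a[1]=18 > 5 → no swap
j=2: a[2]=2 ≤ 5 → i=1, swap a[1],a[2] → 1 2 18 4 11 14 12 3 16 5
j=3: a[3]=4 ≤ 5 → i=2, swap a[2],a[3] → 1 2 4 18 11 14 12 3 16 5
j=4: a[4]=11 > 5 → no swap
j=5: a[5]=14 > 5 → no swap
j=6: a[6]=12 > 5 → no swap
j=7: a[7]=3 ≤ 5 → i=3, swap a[3],a[7] → 1 2 4 3 11 14 12 18 16 5
j=8: a[8]=16 > 5 → no swap
final swap a[4],a[9] → 1 2 4 3 5 14 12 18 16 11; return 4
p = 4; k-1 = 4 == 4 ⇒ pivot

4; pivot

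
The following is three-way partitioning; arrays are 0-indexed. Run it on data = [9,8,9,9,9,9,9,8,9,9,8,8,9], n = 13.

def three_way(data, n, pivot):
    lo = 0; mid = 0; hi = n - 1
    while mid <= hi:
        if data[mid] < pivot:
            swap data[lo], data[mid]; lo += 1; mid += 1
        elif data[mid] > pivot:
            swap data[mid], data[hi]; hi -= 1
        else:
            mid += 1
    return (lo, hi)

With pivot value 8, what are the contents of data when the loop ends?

[8,8,8,8,9,9,9,9,9,9,9,9,9]

pivot = 8; lo=0, mid=0, hi=12
data[mid]=9>8: swap data[0],data[12]; hi=11 → [9,8,9,9,9,9,9,8,9,9,8,8,9]
data[mid]=9>8: swap data[0],data[11]; hi=10 → [8,8,9,9,9,9,9,8,9,9,8,9,9]
data[mid]=8=8: mid=1
data[mid]=8=8: mid=2
data[mid]=9>8: swap data[2],data[10]; hi=9 → [8,8,8,9,9,9,9,8,9,9,9,9,9]
data[mid]=8=8: mid=3
data[mid]=9>8: swap data[3],data[9]; hi=8 → [8,8,8,9,9,9,9,8,9,9,9,9,9]
data[mid]=9>8: swap data[3],data[8]; hi=7 → [8,8,8,9,9,9,9,8,9,9,9,9,9]
data[mid]=9>8: swap data[3],data[7]; hi=6 → [8,8,8,8,9,9,9,9,9,9,9,9,9]
data[mid]=8=8: mid=4
data[mid]=9>8: swap data[4],data[6]; hi=5 → [8,8,8,8,9,9,9,9,9,9,9,9,9]
data[mid]=9>8: swap data[4],data[5]; hi=4 → [8,8,8,8,9,9,9,9,9,9,9,9,9]
data[mid]=9>8: swap data[4],data[4]; hi=3 → [8,8,8,8,9,9,9,9,9,9,9,9,9]
end: lo=0, hi=3; data = [8,8,8,8,9,9,9,9,9,9,9,9,9]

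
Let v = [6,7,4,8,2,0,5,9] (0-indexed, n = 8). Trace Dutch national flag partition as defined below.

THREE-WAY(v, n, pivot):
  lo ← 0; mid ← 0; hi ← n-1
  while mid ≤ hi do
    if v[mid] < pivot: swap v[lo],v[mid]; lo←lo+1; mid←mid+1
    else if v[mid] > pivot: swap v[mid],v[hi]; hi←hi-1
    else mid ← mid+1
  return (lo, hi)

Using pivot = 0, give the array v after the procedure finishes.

[0,4,8,2,7,5,9,6]

lo=0 mid=0 hi=7
6>0: swap(0,7), hi=6 ⇒ [9,7,4,8,2,0,5,6]
9>0: swap(0,6), hi=5 ⇒ [5,7,4,8,2,0,9,6]
5>0: swap(0,5), hi=4 ⇒ [0,7,4,8,2,5,9,6]
0=0: mid=1
7>0: swap(1,4), hi=3 ⇒ [0,2,4,8,7,5,9,6]
2>0: swap(1,3), hi=2 ⇒ [0,8,4,2,7,5,9,6]
8>0: swap(1,2), hi=1 ⇒ [0,4,8,2,7,5,9,6]
4>0: swap(1,1), hi=0 ⇒ [0,4,8,2,7,5,9,6]
done. lo=0 hi=0; v=[0,4,8,2,7,5,9,6]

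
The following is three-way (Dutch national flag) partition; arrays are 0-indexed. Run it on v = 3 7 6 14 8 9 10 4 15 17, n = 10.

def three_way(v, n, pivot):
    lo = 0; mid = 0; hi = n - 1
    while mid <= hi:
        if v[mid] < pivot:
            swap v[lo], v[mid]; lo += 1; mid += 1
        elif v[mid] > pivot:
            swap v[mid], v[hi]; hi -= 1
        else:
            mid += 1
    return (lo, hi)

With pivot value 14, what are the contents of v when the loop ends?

3 7 6 8 9 10 4 14 17 15

lo=0 mid=0 hi=9
3<14: swap(0,0), lo=1 mid=1 ⇒ 3 7 6 14 8 9 10 4 15 17
7<14: swap(1,1), lo=2 mid=2 ⇒ 3 7 6 14 8 9 10 4 15 17
6<14: swap(2,2), lo=3 mid=3 ⇒ 3 7 6 14 8 9 10 4 15 17
14=14: mid=4
8<14: swap(3,4), lo=4 mid=5 ⇒ 3 7 6 8 14 9 10 4 15 17
9<14: swap(4,5), lo=5 mid=6 ⇒ 3 7 6 8 9 14 10 4 15 17
10<14: swap(5,6), lo=6 mid=7 ⇒ 3 7 6 8 9 10 14 4 15 17
4<14: swap(6,7), lo=7 mid=8 ⇒ 3 7 6 8 9 10 4 14 15 17
15>14: swap(8,9), hi=8 ⇒ 3 7 6 8 9 10 4 14 17 15
17>14: swap(8,8), hi=7 ⇒ 3 7 6 8 9 10 4 14 17 15
done. lo=7 hi=7; v=3 7 6 8 9 10 4 14 17 15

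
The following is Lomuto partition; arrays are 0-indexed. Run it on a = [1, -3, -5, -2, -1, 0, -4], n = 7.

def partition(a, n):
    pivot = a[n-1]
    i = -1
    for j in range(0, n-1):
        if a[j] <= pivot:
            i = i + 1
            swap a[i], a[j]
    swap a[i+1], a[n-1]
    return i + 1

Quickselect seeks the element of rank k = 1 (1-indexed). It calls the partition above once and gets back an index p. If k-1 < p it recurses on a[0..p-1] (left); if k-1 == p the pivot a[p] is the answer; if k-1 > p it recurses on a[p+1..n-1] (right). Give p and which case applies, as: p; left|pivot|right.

pivot = a[6] = -4; i = -1
j=0: a[0]=1 > -4 → no swap
j=1: a[1]=-3 > -4 → no swap
j=2: a[2]=-5 ≤ -4 → i=0, swap a[0],a[2] → [-5, -3, 1, -2, -1, 0, -4]
j=3: a[3]=-2 > -4 → no swap
j=4: a[4]=-1 > -4 → no swap
j=5: a[5]=0 > -4 → no swap
final swap a[1],a[6] → [-5, -4, 1, -2, -1, 0, -3]; return 1
p = 1; k-1 = 0 < 1 ⇒ left

1; left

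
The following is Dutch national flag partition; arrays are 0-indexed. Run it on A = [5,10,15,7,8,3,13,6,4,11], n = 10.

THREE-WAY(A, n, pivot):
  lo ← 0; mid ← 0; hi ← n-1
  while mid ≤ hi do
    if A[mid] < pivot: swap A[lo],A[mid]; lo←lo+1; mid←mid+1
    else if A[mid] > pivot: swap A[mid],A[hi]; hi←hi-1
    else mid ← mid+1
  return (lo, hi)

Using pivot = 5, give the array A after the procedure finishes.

[4,3,5,8,7,13,6,15,11,10]

pivot = 5; lo=0, mid=0, hi=9
A[mid]=5=5: mid=1
A[mid]=10>5: swap A[1],A[9]; hi=8 → [5,11,15,7,8,3,13,6,4,10]
A[mid]=11>5: swap A[1],A[8]; hi=7 → [5,4,15,7,8,3,13,6,11,10]
A[mid]=4<5: swap A[0],A[1]; lo=1,mid=2 → [4,5,15,7,8,3,13,6,11,10]
A[mid]=15>5: swap A[2],A[7]; hi=6 → [4,5,6,7,8,3,13,15,11,10]
A[mid]=6>5: swap A[2],A[6]; hi=5 → [4,5,13,7,8,3,6,15,11,10]
A[mid]=13>5: swap A[2],A[5]; hi=4 → [4,5,3,7,8,13,6,15,11,10]
A[mid]=3<5: swap A[1],A[2]; lo=2,mid=3 → [4,3,5,7,8,13,6,15,11,10]
A[mid]=7>5: swap A[3],A[4]; hi=3 → [4,3,5,8,7,13,6,15,11,10]
A[mid]=8>5: swap A[3],A[3]; hi=2 → [4,3,5,8,7,13,6,15,11,10]
end: lo=2, hi=2; A = [4,3,5,8,7,13,6,15,11,10]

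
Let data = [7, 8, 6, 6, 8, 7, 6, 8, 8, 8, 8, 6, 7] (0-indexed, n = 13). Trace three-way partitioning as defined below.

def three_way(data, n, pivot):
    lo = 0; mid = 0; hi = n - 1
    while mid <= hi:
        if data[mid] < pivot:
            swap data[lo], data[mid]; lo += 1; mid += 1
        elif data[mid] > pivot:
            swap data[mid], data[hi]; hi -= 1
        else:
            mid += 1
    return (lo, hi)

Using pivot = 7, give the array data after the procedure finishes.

pivot = 7; lo=0, mid=0, hi=12
data[mid]=7=7: mid=1
data[mid]=8>7: swap data[1],data[12]; hi=11 → [7, 7, 6, 6, 8, 7, 6, 8, 8, 8, 8, 6, 8]
data[mid]=7=7: mid=2
data[mid]=6<7: swap data[0],data[2]; lo=1,mid=3 → [6, 7, 7, 6, 8, 7, 6, 8, 8, 8, 8, 6, 8]
data[mid]=6<7: swap data[1],data[3]; lo=2,mid=4 → [6, 6, 7, 7, 8, 7, 6, 8, 8, 8, 8, 6, 8]
data[mid]=8>7: swap data[4],data[11]; hi=10 → [6, 6, 7, 7, 6, 7, 6, 8, 8, 8, 8, 8, 8]
data[mid]=6<7: swap data[2],data[4]; lo=3,mid=5 → [6, 6, 6, 7, 7, 7, 6, 8, 8, 8, 8, 8, 8]
data[mid]=7=7: mid=6
data[mid]=6<7: swap data[3],data[6]; lo=4,mid=7 → [6, 6, 6, 6, 7, 7, 7, 8, 8, 8, 8, 8, 8]
data[mid]=8>7: swap data[7],data[10]; hi=9 → [6, 6, 6, 6, 7, 7, 7, 8, 8, 8, 8, 8, 8]
data[mid]=8>7: swap data[7],data[9]; hi=8 → [6, 6, 6, 6, 7, 7, 7, 8, 8, 8, 8, 8, 8]
data[mid]=8>7: swap data[7],data[8]; hi=7 → [6, 6, 6, 6, 7, 7, 7, 8, 8, 8, 8, 8, 8]
data[mid]=8>7: swap data[7],data[7]; hi=6 → [6, 6, 6, 6, 7, 7, 7, 8, 8, 8, 8, 8, 8]
end: lo=4, hi=6; data = [6, 6, 6, 6, 7, 7, 7, 8, 8, 8, 8, 8, 8]

[6, 6, 6, 6, 7, 7, 7, 8, 8, 8, 8, 8, 8]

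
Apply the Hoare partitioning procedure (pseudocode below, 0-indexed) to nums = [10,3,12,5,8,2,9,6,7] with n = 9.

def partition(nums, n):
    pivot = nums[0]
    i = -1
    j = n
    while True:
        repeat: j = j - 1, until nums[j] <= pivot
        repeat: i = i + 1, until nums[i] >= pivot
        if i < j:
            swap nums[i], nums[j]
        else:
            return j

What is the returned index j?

pivot=10
j stops at 8 (7), i stops at 0 (10); swap ⇒ [7,3,12,5,8,2,9,6,10]
j stops at 7 (6), i stops at 2 (12); swap ⇒ [7,3,6,5,8,2,9,12,10]
j stops at 6, i stops at 7; i≥j ⇒ return 6. nums=[7,3,6,5,8,2,9,12,10]

6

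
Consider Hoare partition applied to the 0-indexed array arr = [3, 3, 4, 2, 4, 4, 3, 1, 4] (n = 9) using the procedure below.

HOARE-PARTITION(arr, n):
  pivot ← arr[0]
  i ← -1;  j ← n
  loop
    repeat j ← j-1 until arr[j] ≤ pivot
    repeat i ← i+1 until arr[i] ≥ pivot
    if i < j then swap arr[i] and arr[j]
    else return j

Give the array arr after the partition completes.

[1, 3, 2, 4, 4, 4, 3, 3, 4]

pivot = arr[0] = 3; i = -1, j = 9
j→7 (arr[7]=1≤3), i→0 (arr[0]=3≥3); i<j, swap → [1, 3, 4, 2, 4, 4, 3, 3, 4]
j→6 (arr[6]=3≤3), i→1 (arr[1]=3≥3); i<j, swap → [1, 3, 4, 2, 4, 4, 3, 3, 4]
j→3 (arr[3]=2≤3), i→2 (arr[2]=4≥3); i<j, swap → [1, 3, 2, 4, 4, 4, 3, 3, 4]
j→2, i→3; i≥j, return j=2. arr = [1, 3, 2, 4, 4, 4, 3, 3, 4]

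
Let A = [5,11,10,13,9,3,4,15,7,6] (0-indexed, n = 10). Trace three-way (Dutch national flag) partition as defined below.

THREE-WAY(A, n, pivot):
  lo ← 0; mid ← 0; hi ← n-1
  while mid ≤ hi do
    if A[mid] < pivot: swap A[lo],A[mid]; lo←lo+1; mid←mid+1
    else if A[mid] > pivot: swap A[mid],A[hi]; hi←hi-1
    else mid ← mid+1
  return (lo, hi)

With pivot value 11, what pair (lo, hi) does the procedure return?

lo=0 mid=0 hi=9
5<11: swap(0,0), lo=1 mid=1 ⇒ [5,11,10,13,9,3,4,15,7,6]
11=11: mid=2
10<11: swap(1,2), lo=2 mid=3 ⇒ [5,10,11,13,9,3,4,15,7,6]
13>11: swap(3,9), hi=8 ⇒ [5,10,11,6,9,3,4,15,7,13]
6<11: swap(2,3), lo=3 mid=4 ⇒ [5,10,6,11,9,3,4,15,7,13]
9<11: swap(3,4), lo=4 mid=5 ⇒ [5,10,6,9,11,3,4,15,7,13]
3<11: swap(4,5), lo=5 mid=6 ⇒ [5,10,6,9,3,11,4,15,7,13]
4<11: swap(5,6), lo=6 mid=7 ⇒ [5,10,6,9,3,4,11,15,7,13]
15>11: swap(7,8), hi=7 ⇒ [5,10,6,9,3,4,11,7,15,13]
7<11: swap(6,7), lo=7 mid=8 ⇒ [5,10,6,9,3,4,7,11,15,13]
done. lo=7 hi=7; A=[5,10,6,9,3,4,7,11,15,13]

(7, 7)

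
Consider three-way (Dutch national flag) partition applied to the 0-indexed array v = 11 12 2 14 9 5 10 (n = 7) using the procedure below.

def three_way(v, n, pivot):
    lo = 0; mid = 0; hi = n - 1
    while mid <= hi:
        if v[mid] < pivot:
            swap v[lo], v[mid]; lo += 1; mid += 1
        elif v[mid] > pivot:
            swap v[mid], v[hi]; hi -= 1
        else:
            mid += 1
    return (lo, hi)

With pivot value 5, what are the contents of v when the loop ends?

2 5 14 9 12 10 11

pivot = 5; lo=0, mid=0, hi=6
v[mid]=11>5: swap v[0],v[6]; hi=5 → 10 12 2 14 9 5 11
v[mid]=10>5: swap v[0],v[5]; hi=4 → 5 12 2 14 9 10 11
v[mid]=5=5: mid=1
v[mid]=12>5: swap v[1],v[4]; hi=3 → 5 9 2 14 12 10 11
v[mid]=9>5: swap v[1],v[3]; hi=2 → 5 14 2 9 12 10 11
v[mid]=14>5: swap v[1],v[2]; hi=1 → 5 2 14 9 12 10 11
v[mid]=2<5: swap v[0],v[1]; lo=1,mid=2 → 2 5 14 9 12 10 11
end: lo=1, hi=1; v = 2 5 14 9 12 10 11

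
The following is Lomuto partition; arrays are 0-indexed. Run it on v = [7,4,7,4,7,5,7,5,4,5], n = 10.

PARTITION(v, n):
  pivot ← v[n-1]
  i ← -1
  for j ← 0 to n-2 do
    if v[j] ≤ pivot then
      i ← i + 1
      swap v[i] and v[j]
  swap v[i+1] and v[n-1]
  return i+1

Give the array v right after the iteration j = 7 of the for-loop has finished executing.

[4,4,5,5,7,7,7,7,4,5]

pivot = v[9] = 5; i = -1
j=0: v[0]=7 > 5 → no swap
j=1: v[1]=4 ≤ 5 → i=0, swap v[0],v[1] → [4,7,7,4,7,5,7,5,4,5]
j=2: v[2]=7 > 5 → no swap
j=3: v[3]=4 ≤ 5 → i=1, swap v[1],v[3] → [4,4,7,7,7,5,7,5,4,5]
j=4: v[4]=7 > 5 → no swap
j=5: v[5]=5 ≤ 5 → i=2, swap v[2],v[5] → [4,4,5,7,7,7,7,5,4,5]
j=6: v[6]=7 > 5 → no swap
j=7: v[7]=5 ≤ 5 → i=3, swap v[3],v[7] → [4,4,5,5,7,7,7,7,4,5]
(after j=7) v = [4,4,5,5,7,7,7,7,4,5]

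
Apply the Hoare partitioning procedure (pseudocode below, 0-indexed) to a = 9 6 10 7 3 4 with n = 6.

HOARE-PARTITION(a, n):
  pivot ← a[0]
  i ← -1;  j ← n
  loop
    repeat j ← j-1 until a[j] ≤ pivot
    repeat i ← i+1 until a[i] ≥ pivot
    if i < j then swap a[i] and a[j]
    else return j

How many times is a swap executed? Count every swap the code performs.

2

pivot=9
j stops at 5 (4), i stops at 0 (9); swap ⇒ 4 6 10 7 3 9
j stops at 4 (3), i stops at 2 (10); swap ⇒ 4 6 3 7 10 9
j stops at 3, i stops at 4; i≥j ⇒ return 3. a=4 6 3 7 10 9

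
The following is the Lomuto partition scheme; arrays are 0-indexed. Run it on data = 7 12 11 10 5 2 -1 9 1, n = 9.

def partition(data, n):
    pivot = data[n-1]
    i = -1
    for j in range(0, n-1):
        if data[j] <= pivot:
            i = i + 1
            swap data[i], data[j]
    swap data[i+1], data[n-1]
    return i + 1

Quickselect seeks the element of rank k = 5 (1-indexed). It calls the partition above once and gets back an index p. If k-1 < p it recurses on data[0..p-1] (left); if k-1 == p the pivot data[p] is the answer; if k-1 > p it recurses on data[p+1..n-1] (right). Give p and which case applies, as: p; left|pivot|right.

pivot = data[8] = 1; i = -1
j=0: data[0]=7 > 1 → no swap
j=1: data[1]=12 > 1 → no swap
j=2: data[2]=11 > 1 → no swap
j=3: data[3]=10 > 1 → no swap
j=4: data[4]=5 > 1 → no swap
j=5: data[5]=2 > 1 → no swap
j=6: data[6]=-1 ≤ 1 → i=0, swap data[0],data[6] → -1 12 11 10 5 2 7 9 1
j=7: data[7]=9 > 1 → no swap
final swap data[1],data[8] → -1 1 11 10 5 2 7 9 12; return 1
p = 1; k-1 = 4 > 1 ⇒ right

1; right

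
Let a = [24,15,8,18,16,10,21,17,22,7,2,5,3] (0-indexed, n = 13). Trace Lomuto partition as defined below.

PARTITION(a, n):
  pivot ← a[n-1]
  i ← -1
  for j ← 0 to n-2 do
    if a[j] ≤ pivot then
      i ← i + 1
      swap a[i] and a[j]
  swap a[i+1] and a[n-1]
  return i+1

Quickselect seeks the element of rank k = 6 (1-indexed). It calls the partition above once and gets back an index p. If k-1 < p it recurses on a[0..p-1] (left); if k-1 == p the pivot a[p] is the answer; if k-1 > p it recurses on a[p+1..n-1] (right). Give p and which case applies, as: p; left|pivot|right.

pivot=3, i=-1
j=0: 24>3, skip
j=1: 15>3, skip
j=2: 8>3, skip
j=3: 18>3, skip
j=4: 16>3, skip
j=5: 10>3, skip
j=6: 21>3, skip
j=7: 17>3, skip
j=8: 22>3, skip
j=9: 7>3, skip
j=10: 2≤3, i=0, swap(0,10) ⇒ [2,15,8,18,16,10,21,17,22,7,24,5,3]
j=11: 5>3, skip
swap(1,12) ⇒ [2,3,8,18,16,10,21,17,22,7,24,5,15]; return 1
p = 1; k-1 = 5 > 1 ⇒ right

1; right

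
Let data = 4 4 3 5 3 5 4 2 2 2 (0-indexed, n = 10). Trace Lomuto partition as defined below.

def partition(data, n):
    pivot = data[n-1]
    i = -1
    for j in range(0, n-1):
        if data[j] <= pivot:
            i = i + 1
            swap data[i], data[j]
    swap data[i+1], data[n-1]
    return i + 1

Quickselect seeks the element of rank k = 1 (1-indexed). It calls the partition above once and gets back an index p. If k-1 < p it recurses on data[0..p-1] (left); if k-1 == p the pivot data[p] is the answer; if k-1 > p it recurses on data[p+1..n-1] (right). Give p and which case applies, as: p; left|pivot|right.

pivot=2, i=-1
j=0: 4>2, skip
j=1: 4>2, skip
j=2: 3>2, skip
j=3: 5>2, skip
j=4: 3>2, skip
j=5: 5>2, skip
j=6: 4>2, skip
j=7: 2≤2, i=0, swap(0,7) ⇒ 2 4 3 5 3 5 4 4 2 2
j=8: 2≤2, i=1, swap(1,8) ⇒ 2 2 3 5 3 5 4 4 4 2
swap(2,9) ⇒ 2 2 2 5 3 5 4 4 4 3; return 2
p = 2; k-1 = 0 < 2 ⇒ left

2; left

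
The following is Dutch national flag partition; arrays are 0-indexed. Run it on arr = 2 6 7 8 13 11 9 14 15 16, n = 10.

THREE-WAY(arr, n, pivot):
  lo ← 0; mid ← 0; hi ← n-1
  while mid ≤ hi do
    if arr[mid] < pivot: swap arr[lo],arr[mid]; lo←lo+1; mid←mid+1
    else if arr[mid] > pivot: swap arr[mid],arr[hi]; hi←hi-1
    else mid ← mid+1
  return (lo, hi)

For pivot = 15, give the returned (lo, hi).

(8, 8)

pivot = 15; lo=0, mid=0, hi=9
arr[mid]=2<15: swap arr[0],arr[0]; lo=1,mid=1 → 2 6 7 8 13 11 9 14 15 16
arr[mid]=6<15: swap arr[1],arr[1]; lo=2,mid=2 → 2 6 7 8 13 11 9 14 15 16
arr[mid]=7<15: swap arr[2],arr[2]; lo=3,mid=3 → 2 6 7 8 13 11 9 14 15 16
arr[mid]=8<15: swap arr[3],arr[3]; lo=4,mid=4 → 2 6 7 8 13 11 9 14 15 16
arr[mid]=13<15: swap arr[4],arr[4]; lo=5,mid=5 → 2 6 7 8 13 11 9 14 15 16
arr[mid]=11<15: swap arr[5],arr[5]; lo=6,mid=6 → 2 6 7 8 13 11 9 14 15 16
arr[mid]=9<15: swap arr[6],arr[6]; lo=7,mid=7 → 2 6 7 8 13 11 9 14 15 16
arr[mid]=14<15: swap arr[7],arr[7]; lo=8,mid=8 → 2 6 7 8 13 11 9 14 15 16
arr[mid]=15=15: mid=9
arr[mid]=16>15: swap arr[9],arr[9]; hi=8 → 2 6 7 8 13 11 9 14 15 16
end: lo=8, hi=8; arr = 2 6 7 8 13 11 9 14 15 16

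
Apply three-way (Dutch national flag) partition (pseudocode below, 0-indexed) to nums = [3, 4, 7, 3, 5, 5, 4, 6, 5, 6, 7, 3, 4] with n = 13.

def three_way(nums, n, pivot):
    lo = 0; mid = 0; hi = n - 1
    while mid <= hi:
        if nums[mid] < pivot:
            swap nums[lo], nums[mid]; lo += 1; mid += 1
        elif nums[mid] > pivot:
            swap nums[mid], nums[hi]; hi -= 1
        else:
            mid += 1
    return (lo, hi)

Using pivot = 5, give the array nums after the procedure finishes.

[3, 4, 4, 3, 4, 3, 5, 5, 5, 7, 6, 6, 7]

lo=0 mid=0 hi=12
3<5: swap(0,0), lo=1 mid=1 ⇒ [3, 4, 7, 3, 5, 5, 4, 6, 5, 6, 7, 3, 4]
4<5: swap(1,1), lo=2 mid=2 ⇒ [3, 4, 7, 3, 5, 5, 4, 6, 5, 6, 7, 3, 4]
7>5: swap(2,12), hi=11 ⇒ [3, 4, 4, 3, 5, 5, 4, 6, 5, 6, 7, 3, 7]
4<5: swap(2,2), lo=3 mid=3 ⇒ [3, 4, 4, 3, 5, 5, 4, 6, 5, 6, 7, 3, 7]
3<5: swap(3,3), lo=4 mid=4 ⇒ [3, 4, 4, 3, 5, 5, 4, 6, 5, 6, 7, 3, 7]
5=5: mid=5
5=5: mid=6
4<5: swap(4,6), lo=5 mid=7 ⇒ [3, 4, 4, 3, 4, 5, 5, 6, 5, 6, 7, 3, 7]
6>5: swap(7,11), hi=10 ⇒ [3, 4, 4, 3, 4, 5, 5, 3, 5, 6, 7, 6, 7]
3<5: swap(5,7), lo=6 mid=8 ⇒ [3, 4, 4, 3, 4, 3, 5, 5, 5, 6, 7, 6, 7]
5=5: mid=9
6>5: swap(9,10), hi=9 ⇒ [3, 4, 4, 3, 4, 3, 5, 5, 5, 7, 6, 6, 7]
7>5: swap(9,9), hi=8 ⇒ [3, 4, 4, 3, 4, 3, 5, 5, 5, 7, 6, 6, 7]
done. lo=6 hi=8; nums=[3, 4, 4, 3, 4, 3, 5, 5, 5, 7, 6, 6, 7]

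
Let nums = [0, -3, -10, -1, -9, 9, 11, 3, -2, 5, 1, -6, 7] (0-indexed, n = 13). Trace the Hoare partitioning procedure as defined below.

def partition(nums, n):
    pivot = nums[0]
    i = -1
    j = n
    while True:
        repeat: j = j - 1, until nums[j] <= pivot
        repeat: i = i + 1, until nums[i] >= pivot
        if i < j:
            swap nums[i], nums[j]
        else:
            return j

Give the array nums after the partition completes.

[-6, -3, -10, -1, -9, -2, 11, 3, 9, 5, 1, 0, 7]

pivot=0
j stops at 11 (-6), i stops at 0 (0); swap ⇒ [-6, -3, -10, -1, -9, 9, 11, 3, -2, 5, 1, 0, 7]
j stops at 8 (-2), i stops at 5 (9); swap ⇒ [-6, -3, -10, -1, -9, -2, 11, 3, 9, 5, 1, 0, 7]
j stops at 5, i stops at 6; i≥j ⇒ return 5. nums=[-6, -3, -10, -1, -9, -2, 11, 3, 9, 5, 1, 0, 7]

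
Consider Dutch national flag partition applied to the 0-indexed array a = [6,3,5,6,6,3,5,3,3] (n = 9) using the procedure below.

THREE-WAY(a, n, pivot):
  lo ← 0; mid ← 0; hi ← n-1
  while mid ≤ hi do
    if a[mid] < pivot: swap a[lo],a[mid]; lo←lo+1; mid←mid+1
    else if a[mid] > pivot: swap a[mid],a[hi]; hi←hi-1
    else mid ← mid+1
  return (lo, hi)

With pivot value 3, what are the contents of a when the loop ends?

pivot = 3; lo=0, mid=0, hi=8
a[mid]=6>3: swap a[0],a[8]; hi=7 → [3,3,5,6,6,3,5,3,6]
a[mid]=3=3: mid=1
a[mid]=3=3: mid=2
a[mid]=5>3: swap a[2],a[7]; hi=6 → [3,3,3,6,6,3,5,5,6]
a[mid]=3=3: mid=3
a[mid]=6>3: swap a[3],a[6]; hi=5 → [3,3,3,5,6,3,6,5,6]
a[mid]=5>3: swap a[3],a[5]; hi=4 → [3,3,3,3,6,5,6,5,6]
a[mid]=3=3: mid=4
a[mid]=6>3: swap a[4],a[4]; hi=3 → [3,3,3,3,6,5,6,5,6]
end: lo=0, hi=3; a = [3,3,3,3,6,5,6,5,6]

[3,3,3,3,6,5,6,5,6]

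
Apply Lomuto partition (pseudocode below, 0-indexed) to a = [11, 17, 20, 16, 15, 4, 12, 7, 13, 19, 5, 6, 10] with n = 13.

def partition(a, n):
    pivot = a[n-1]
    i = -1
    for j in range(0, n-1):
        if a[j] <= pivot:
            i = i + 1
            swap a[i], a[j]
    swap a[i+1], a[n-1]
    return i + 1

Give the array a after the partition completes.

pivot = a[12] = 10; i = -1
j=0: a[0]=11 > 10 → no swap
j=1: a[1]=17 > 10 → no swap
j=2: a[2]=20 > 10 → no swap
j=3: a[3]=16 > 10 → no swap
j=4: a[4]=15 > 10 → no swap
j=5: a[5]=4 ≤ 10 → i=0, swap a[0],a[5] → [4, 17, 20, 16, 15, 11, 12, 7, 13, 19, 5, 6, 10]
j=6: a[6]=12 > 10 → no swap
j=7: a[7]=7 ≤ 10 → i=1, swap a[1],a[7] → [4, 7, 20, 16, 15, 11, 12, 17, 13, 19, 5, 6, 10]
j=8: a[8]=13 > 10 → no swap
j=9: a[9]=19 > 10 → no swap
j=10: a[10]=5 ≤ 10 → i=2, swap a[2],a[10] → [4, 7, 5, 16, 15, 11, 12, 17, 13, 19, 20, 6, 10]
j=11: a[11]=6 ≤ 10 → i=3, swap a[3],a[11] → [4, 7, 5, 6, 15, 11, 12, 17, 13, 19, 20, 16, 10]
final swap a[4],a[12] → [4, 7, 5, 6, 10, 11, 12, 17, 13, 19, 20, 16, 15]; return 4

[4, 7, 5, 6, 10, 11, 12, 17, 13, 19, 20, 16, 15]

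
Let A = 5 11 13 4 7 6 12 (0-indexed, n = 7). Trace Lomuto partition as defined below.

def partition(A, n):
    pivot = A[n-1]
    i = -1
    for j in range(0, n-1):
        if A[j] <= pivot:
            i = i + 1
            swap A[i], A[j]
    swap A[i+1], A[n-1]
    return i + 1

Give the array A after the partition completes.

5 11 4 7 6 12 13

pivot=12, i=-1
j=0: 5≤12, i=0, swap(0,0) ⇒ 5 11 13 4 7 6 12
j=1: 11≤12, i=1, swap(1,1) ⇒ 5 11 13 4 7 6 12
j=2: 13>12, skip
j=3: 4≤12, i=2, swap(2,3) ⇒ 5 11 4 13 7 6 12
j=4: 7≤12, i=3, swap(3,4) ⇒ 5 11 4 7 13 6 12
j=5: 6≤12, i=4, swap(4,5) ⇒ 5 11 4 7 6 13 12
swap(5,6) ⇒ 5 11 4 7 6 12 13; return 5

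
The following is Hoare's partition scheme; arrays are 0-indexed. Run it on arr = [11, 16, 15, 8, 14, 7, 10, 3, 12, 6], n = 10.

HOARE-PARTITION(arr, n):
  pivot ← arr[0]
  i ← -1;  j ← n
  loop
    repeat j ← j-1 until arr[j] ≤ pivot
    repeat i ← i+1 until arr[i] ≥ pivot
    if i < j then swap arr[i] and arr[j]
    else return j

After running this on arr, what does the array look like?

[6, 3, 10, 8, 7, 14, 15, 16, 12, 11]

pivot=11
j stops at 9 (6), i stops at 0 (11); swap ⇒ [6, 16, 15, 8, 14, 7, 10, 3, 12, 11]
j stops at 7 (3), i stops at 1 (16); swap ⇒ [6, 3, 15, 8, 14, 7, 10, 16, 12, 11]
j stops at 6 (10), i stops at 2 (15); swap ⇒ [6, 3, 10, 8, 14, 7, 15, 16, 12, 11]
j stops at 5 (7), i stops at 4 (14); swap ⇒ [6, 3, 10, 8, 7, 14, 15, 16, 12, 11]
j stops at 4, i stops at 5; i≥j ⇒ return 4. arr=[6, 3, 10, 8, 7, 14, 15, 16, 12, 11]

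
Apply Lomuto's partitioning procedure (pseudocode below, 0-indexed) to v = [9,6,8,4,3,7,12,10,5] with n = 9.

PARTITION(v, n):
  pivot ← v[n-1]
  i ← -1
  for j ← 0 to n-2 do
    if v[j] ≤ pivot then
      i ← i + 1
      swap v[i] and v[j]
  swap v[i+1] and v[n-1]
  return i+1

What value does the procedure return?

2

pivot = v[8] = 5; i = -1
j=0: v[0]=9 > 5 → no swap
j=1: v[1]=6 > 5 → no swap
j=2: v[2]=8 > 5 → no swap
j=3: v[3]=4 ≤ 5 → i=0, swap v[0],v[3] → [4,6,8,9,3,7,12,10,5]
j=4: v[4]=3 ≤ 5 → i=1, swap v[1],v[4] → [4,3,8,9,6,7,12,10,5]
j=5: v[5]=7 > 5 → no swap
j=6: v[6]=12 > 5 → no swap
j=7: v[7]=10 > 5 → no swap
final swap v[2],v[8] → [4,3,5,9,6,7,12,10,8]; return 2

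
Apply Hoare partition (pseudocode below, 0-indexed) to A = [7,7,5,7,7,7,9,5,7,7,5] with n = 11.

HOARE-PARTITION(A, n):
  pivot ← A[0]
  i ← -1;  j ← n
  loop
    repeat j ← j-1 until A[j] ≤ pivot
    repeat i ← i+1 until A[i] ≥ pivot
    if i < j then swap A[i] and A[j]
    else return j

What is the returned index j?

5

pivot=7
j stops at 10 (5), i stops at 0 (7); swap ⇒ [5,7,5,7,7,7,9,5,7,7,7]
j stops at 9 (7), i stops at 1 (7); swap ⇒ [5,7,5,7,7,7,9,5,7,7,7]
j stops at 8 (7), i stops at 3 (7); swap ⇒ [5,7,5,7,7,7,9,5,7,7,7]
j stops at 7 (5), i stops at 4 (7); swap ⇒ [5,7,5,7,5,7,9,7,7,7,7]
j stops at 5, i stops at 5; i≥j ⇒ return 5. A=[5,7,5,7,5,7,9,7,7,7,7]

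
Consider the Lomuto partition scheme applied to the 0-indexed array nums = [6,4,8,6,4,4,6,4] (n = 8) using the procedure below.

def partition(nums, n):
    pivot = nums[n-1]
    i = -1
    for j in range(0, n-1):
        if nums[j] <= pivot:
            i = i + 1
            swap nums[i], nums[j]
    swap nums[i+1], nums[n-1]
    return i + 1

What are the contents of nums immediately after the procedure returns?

[4,4,4,4,6,8,6,6]

pivot = nums[7] = 4; i = -1
j=0: nums[0]=6 > 4 → no swap
j=1: nums[1]=4 ≤ 4 → i=0, swap nums[0],nums[1] → [4,6,8,6,4,4,6,4]
j=2: nums[2]=8 > 4 → no swap
j=3: nums[3]=6 > 4 → no swap
j=4: nums[4]=4 ≤ 4 → i=1, swap nums[1],nums[4] → [4,4,8,6,6,4,6,4]
j=5: nums[5]=4 ≤ 4 → i=2, swap nums[2],nums[5] → [4,4,4,6,6,8,6,4]
j=6: nums[6]=6 > 4 → no swap
final swap nums[3],nums[7] → [4,4,4,4,6,8,6,6]; return 3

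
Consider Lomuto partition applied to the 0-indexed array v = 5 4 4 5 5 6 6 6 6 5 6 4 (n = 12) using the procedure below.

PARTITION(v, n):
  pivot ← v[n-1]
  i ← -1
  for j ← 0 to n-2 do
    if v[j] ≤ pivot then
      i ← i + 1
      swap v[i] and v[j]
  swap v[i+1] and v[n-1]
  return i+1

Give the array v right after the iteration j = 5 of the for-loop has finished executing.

pivot=4, i=-1
j=0: 5>4, skip
j=1: 4≤4, i=0, swap(0,1) ⇒ 4 5 4 5 5 6 6 6 6 5 6 4
j=2: 4≤4, i=1, swap(1,2) ⇒ 4 4 5 5 5 6 6 6 6 5 6 4
j=3: 5>4, skip
j=4: 5>4, skip
j=5: 6>4, skip
(after j=5) v = 4 4 5 5 5 6 6 6 6 5 6 4

4 4 5 5 5 6 6 6 6 5 6 4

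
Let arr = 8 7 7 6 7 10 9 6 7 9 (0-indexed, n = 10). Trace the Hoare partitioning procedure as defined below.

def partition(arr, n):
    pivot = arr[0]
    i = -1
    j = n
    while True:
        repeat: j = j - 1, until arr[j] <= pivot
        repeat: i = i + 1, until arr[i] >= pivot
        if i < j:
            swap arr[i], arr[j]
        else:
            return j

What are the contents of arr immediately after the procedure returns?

pivot = arr[0] = 8; i = -1, j = 10
j→8 (arr[8]=7≤8), i→0 (arr[0]=8≥8); i<j, swap → 7 7 7 6 7 10 9 6 8 9
j→7 (arr[7]=6≤8), i→5 (arr[5]=10≥8); i<j, swap → 7 7 7 6 7 6 9 10 8 9
j→5, i→6; i≥j, return j=5. arr = 7 7 7 6 7 6 9 10 8 9

7 7 7 6 7 6 9 10 8 9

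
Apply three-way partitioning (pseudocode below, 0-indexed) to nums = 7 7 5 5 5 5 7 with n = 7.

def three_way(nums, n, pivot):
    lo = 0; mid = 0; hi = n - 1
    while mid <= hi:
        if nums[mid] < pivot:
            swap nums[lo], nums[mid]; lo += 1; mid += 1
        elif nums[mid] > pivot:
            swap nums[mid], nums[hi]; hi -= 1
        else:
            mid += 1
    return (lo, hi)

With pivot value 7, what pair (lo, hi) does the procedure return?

(4, 6)

lo=0 mid=0 hi=6
7=7: mid=1
7=7: mid=2
5<7: swap(0,2), lo=1 mid=3 ⇒ 5 7 7 5 5 5 7
5<7: swap(1,3), lo=2 mid=4 ⇒ 5 5 7 7 5 5 7
5<7: swap(2,4), lo=3 mid=5 ⇒ 5 5 5 7 7 5 7
5<7: swap(3,5), lo=4 mid=6 ⇒ 5 5 5 5 7 7 7
7=7: mid=7
done. lo=4 hi=6; nums=5 5 5 5 7 7 7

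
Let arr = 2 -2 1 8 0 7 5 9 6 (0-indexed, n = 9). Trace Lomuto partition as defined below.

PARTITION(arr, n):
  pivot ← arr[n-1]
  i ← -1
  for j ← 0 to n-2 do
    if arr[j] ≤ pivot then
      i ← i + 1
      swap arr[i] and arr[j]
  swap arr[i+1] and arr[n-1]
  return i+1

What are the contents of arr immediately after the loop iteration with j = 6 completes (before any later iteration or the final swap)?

pivot = arr[8] = 6; i = -1
j=0: arr[0]=2 ≤ 6 → i=0, swap arr[0],arr[0] (no change) → 2 -2 1 8 0 7 5 9 6
j=1: arr[1]=-2 ≤ 6 → i=1, swap arr[1],arr[1] (no change) → 2 -2 1 8 0 7 5 9 6
j=2: arr[2]=1 ≤ 6 → i=2, swap arr[2],arr[2] (no change) → 2 -2 1 8 0 7 5 9 6
j=3: arr[3]=8 > 6 → no swap
j=4: arr[4]=0 ≤ 6 → i=3, swap arr[3],arr[4] → 2 -2 1 0 8 7 5 9 6
j=5: arr[5]=7 > 6 → no swap
j=6: arr[6]=5 ≤ 6 → i=4, swap arr[4],arr[6] → 2 -2 1 0 5 7 8 9 6
(after j=6) arr = 2 -2 1 0 5 7 8 9 6

2 -2 1 0 5 7 8 9 6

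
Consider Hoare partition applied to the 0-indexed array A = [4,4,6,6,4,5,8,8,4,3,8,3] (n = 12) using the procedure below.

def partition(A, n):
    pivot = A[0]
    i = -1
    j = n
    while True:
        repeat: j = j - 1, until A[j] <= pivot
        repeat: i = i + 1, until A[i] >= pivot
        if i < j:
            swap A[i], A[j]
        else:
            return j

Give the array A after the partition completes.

[3,3,4,4,6,5,8,8,6,4,8,4]

pivot=4
j stops at 11 (3), i stops at 0 (4); swap ⇒ [3,4,6,6,4,5,8,8,4,3,8,4]
j stops at 9 (3), i stops at 1 (4); swap ⇒ [3,3,6,6,4,5,8,8,4,4,8,4]
j stops at 8 (4), i stops at 2 (6); swap ⇒ [3,3,4,6,4,5,8,8,6,4,8,4]
j stops at 4 (4), i stops at 3 (6); swap ⇒ [3,3,4,4,6,5,8,8,6,4,8,4]
j stops at 3, i stops at 4; i≥j ⇒ return 3. A=[3,3,4,4,6,5,8,8,6,4,8,4]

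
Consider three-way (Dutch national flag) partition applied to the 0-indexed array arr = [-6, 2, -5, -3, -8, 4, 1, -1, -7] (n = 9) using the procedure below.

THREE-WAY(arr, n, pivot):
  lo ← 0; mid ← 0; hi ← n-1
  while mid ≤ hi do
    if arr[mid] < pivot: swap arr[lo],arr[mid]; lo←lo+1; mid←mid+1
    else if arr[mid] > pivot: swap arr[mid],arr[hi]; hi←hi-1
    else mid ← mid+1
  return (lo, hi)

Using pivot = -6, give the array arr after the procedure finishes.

[-7, -8, -6, -3, 4, 1, -1, -5, 2]

lo=0 mid=0 hi=8
-6=-6: mid=1
2>-6: swap(1,8), hi=7 ⇒ [-6, -7, -5, -3, -8, 4, 1, -1, 2]
-7<-6: swap(0,1), lo=1 mid=2 ⇒ [-7, -6, -5, -3, -8, 4, 1, -1, 2]
-5>-6: swap(2,7), hi=6 ⇒ [-7, -6, -1, -3, -8, 4, 1, -5, 2]
-1>-6: swap(2,6), hi=5 ⇒ [-7, -6, 1, -3, -8, 4, -1, -5, 2]
1>-6: swap(2,5), hi=4 ⇒ [-7, -6, 4, -3, -8, 1, -1, -5, 2]
4>-6: swap(2,4), hi=3 ⇒ [-7, -6, -8, -3, 4, 1, -1, -5, 2]
-8<-6: swap(1,2), lo=2 mid=3 ⇒ [-7, -8, -6, -3, 4, 1, -1, -5, 2]
-3>-6: swap(3,3), hi=2 ⇒ [-7, -8, -6, -3, 4, 1, -1, -5, 2]
done. lo=2 hi=2; arr=[-7, -8, -6, -3, 4, 1, -1, -5, 2]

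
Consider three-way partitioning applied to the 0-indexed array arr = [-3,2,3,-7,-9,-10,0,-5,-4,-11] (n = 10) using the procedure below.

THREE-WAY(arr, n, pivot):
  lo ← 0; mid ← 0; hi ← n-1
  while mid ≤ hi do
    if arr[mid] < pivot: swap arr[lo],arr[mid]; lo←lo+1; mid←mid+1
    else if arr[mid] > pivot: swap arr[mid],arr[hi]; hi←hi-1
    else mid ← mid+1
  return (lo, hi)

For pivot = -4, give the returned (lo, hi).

(5, 5)

lo=0 mid=0 hi=9
-3>-4: swap(0,9), hi=8 ⇒ [-11,2,3,-7,-9,-10,0,-5,-4,-3]
-11<-4: swap(0,0), lo=1 mid=1 ⇒ [-11,2,3,-7,-9,-10,0,-5,-4,-3]
2>-4: swap(1,8), hi=7 ⇒ [-11,-4,3,-7,-9,-10,0,-5,2,-3]
-4=-4: mid=2
3>-4: swap(2,7), hi=6 ⇒ [-11,-4,-5,-7,-9,-10,0,3,2,-3]
-5<-4: swap(1,2), lo=2 mid=3 ⇒ [-11,-5,-4,-7,-9,-10,0,3,2,-3]
-7<-4: swap(2,3), lo=3 mid=4 ⇒ [-11,-5,-7,-4,-9,-10,0,3,2,-3]
-9<-4: swap(3,4), lo=4 mid=5 ⇒ [-11,-5,-7,-9,-4,-10,0,3,2,-3]
-10<-4: swap(4,5), lo=5 mid=6 ⇒ [-11,-5,-7,-9,-10,-4,0,3,2,-3]
0>-4: swap(6,6), hi=5 ⇒ [-11,-5,-7,-9,-10,-4,0,3,2,-3]
done. lo=5 hi=5; arr=[-11,-5,-7,-9,-10,-4,0,3,2,-3]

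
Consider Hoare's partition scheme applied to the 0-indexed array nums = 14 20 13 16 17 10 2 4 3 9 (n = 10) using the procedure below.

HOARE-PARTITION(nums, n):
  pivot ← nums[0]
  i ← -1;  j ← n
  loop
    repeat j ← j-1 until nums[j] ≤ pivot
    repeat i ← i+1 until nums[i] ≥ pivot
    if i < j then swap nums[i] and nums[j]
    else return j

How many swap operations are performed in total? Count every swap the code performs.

pivot=14
j stops at 9 (9), i stops at 0 (14); swap ⇒ 9 20 13 16 17 10 2 4 3 14
j stops at 8 (3), i stops at 1 (20); swap ⇒ 9 3 13 16 17 10 2 4 20 14
j stops at 7 (4), i stops at 3 (16); swap ⇒ 9 3 13 4 17 10 2 16 20 14
j stops at 6 (2), i stops at 4 (17); swap ⇒ 9 3 13 4 2 10 17 16 20 14
j stops at 5, i stops at 6; i≥j ⇒ return 5. nums=9 3 13 4 2 10 17 16 20 14

4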